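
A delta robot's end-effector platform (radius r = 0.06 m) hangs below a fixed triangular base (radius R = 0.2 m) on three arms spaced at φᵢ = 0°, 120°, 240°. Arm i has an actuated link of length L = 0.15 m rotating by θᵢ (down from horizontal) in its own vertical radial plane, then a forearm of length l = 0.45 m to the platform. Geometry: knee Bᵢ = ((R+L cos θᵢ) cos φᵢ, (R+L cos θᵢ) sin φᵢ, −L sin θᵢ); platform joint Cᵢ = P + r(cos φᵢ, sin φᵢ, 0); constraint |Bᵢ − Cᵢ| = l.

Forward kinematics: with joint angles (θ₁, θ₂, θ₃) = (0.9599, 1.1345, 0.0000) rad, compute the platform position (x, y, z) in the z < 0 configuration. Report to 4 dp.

O1 = (0.2260·cos0.0°, 0.2260·sin0.0°, -0.1229) = (0.2260, 0.0000, -0.1229)
arm 2 at φ=120.0°: (R−r)+L cos θ2 = 0.2034;  O2 = (-0.1017, 0.1761, -0.1359)
arm 3 at φ=240.0°: (R−r)+L cos θ3 = 0.2900;  O3 = (-0.1450, -0.2511, 0.0000)
eliminate P² terms by subtracting sphere 1 from 2 and 3
[-0.6555 0.3523 -0.0262]·P = -0.0063;  [-0.7421 -0.5023 0.2457]·P = 0.0179
Cramer: x(z) = -0.0053+0.1243z;  y(z) = -0.0278+0.3056z
into |P−O₁|² = l²: 1.1088z² + 0.1712z + -0.1331 = 0;  Δ = 0.6197;  z = -0.4322 or 0.2778 → z<0 root = -0.4322
x = -0.0590, y = -0.1599

(-0.0590, -0.1599, -0.4322)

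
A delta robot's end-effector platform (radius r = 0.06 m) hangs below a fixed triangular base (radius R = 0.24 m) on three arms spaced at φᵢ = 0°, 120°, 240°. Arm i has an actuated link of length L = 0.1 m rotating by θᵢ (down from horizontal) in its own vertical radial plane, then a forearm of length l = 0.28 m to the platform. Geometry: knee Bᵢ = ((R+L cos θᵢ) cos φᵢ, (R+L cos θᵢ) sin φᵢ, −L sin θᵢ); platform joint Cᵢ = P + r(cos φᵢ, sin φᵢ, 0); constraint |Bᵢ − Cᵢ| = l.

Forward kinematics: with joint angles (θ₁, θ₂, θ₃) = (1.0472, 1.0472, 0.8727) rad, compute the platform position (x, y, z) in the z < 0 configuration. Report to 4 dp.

(-0.0069, -0.0119, -0.2355)

S1 = (0.2300·cos0.0°, 0.2300·sin0.0°, -0.0866) = (0.2300, 0.0000, -0.0866)
arm 2 at φ=120.0°: e+L cos θ2 = 0.2300;  S2 = (-0.1150, 0.1992, -0.0866)
S3 = (0.2443·cos240.0°, 0.2443·sin240.0°, -0.0766) = (-0.1221, -0.2115, -0.0766)
subtract pairs → two planes through P
plane₁₂: -0.6900x+0.3984y+0.0000z = 0.0000
Cramer: x(z) = -0.0036+0.0139z;  y(z) = -0.0062+0.0241z
quadratic in z: (1.0008)z²+(0.1664)z+(-0.0163)=0, √Δ=0.3049 → z ∈ {-0.2355, 0.0692}; z = -0.2355 (taking z<0)
x = -0.0069, y = -0.0119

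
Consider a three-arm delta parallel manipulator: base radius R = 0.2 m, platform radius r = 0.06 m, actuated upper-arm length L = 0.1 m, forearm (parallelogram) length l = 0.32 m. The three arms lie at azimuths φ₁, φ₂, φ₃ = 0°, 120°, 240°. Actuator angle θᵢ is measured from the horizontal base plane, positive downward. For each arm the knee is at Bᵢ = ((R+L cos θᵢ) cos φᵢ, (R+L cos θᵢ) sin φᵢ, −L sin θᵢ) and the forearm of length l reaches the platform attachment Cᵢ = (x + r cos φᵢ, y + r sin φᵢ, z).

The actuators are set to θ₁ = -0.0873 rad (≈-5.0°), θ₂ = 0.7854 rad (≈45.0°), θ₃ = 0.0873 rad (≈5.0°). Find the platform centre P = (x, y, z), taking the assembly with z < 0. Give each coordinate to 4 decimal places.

O1 = (0.2396·cos0.0°, 0.2396·sin0.0°, 0.0087) = (0.2396, 0.0000, 0.0087)
φ2=120.0°: virtual centre (-0.1054, 0.1825, -0.0707), radius l
arm 3 at φ=240.0°: e+L cos θ3 = 0.2396;  O3 = (-0.1198, -0.2075, -0.0087)
subtract pairs → two planes through P
linear system: -0.6899x+0.3650y = -0.0081−-0.1589z; -0.7189x+-0.4150y = 0.0000−-0.0349z
det = 0.5487;  x = 0.0061+-0.1434z,  y = -0.0106+0.1643z
quadratic in z: (1.0475)z²+(0.0460)z+(-0.0477)=0, √Δ=0.4494 → z ∈ {-0.2365, 0.1925}; z = -0.2365 (taking z<0)
x = 0.0400, y = -0.0494

(0.0400, -0.0494, -0.2365)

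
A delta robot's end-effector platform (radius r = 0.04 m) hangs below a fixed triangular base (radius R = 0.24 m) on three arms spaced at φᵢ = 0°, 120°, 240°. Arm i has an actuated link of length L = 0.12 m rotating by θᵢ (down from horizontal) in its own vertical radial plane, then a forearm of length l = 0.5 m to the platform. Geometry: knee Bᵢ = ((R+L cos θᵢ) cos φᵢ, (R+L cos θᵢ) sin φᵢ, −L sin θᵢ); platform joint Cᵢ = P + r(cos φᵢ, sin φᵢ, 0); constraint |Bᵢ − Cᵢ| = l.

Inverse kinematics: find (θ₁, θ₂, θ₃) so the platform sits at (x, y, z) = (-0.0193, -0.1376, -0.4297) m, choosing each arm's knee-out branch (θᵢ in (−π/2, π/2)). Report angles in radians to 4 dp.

θ₁ = 0.6111, θ₂ = 1.0471, θ₃ = -0.2616

φ1=0.0° → target in arm frame (-0.0193, -0.1376)
  A=0.2193, B=-0.4297, C=(l²−L²−A²−y'²−z²)/(2L)=-0.0670
  √(A²+B²)=0.4824;  θ1 = -1.0989+1.7100 ≈ 0.6111
rotate P by −φ2: (-0.1095, 0.0855, -0.4297)
  e−x'=0.3095;  (l²−L²−(e−x')²−y'²−z²)/2L = -0.2173
  γ=atan2(-0.4297,0.3095)=-0.9466;  ψ=arccos(-0.4104)=1.9936;  θ2=γ+ψ≈1.0471
rotate P by −φ3: (0.1288, 0.0521, -0.4297)
  A=0.0712, B=-0.4297, C=(l²−L²−A²−y'²−z²)/(2L)=0.1799
  γ=atan2(-0.4297,0.0712)=-1.4066;  ψ=arccos(0.4131)=1.1450;  θ3=γ+ψ≈-0.2616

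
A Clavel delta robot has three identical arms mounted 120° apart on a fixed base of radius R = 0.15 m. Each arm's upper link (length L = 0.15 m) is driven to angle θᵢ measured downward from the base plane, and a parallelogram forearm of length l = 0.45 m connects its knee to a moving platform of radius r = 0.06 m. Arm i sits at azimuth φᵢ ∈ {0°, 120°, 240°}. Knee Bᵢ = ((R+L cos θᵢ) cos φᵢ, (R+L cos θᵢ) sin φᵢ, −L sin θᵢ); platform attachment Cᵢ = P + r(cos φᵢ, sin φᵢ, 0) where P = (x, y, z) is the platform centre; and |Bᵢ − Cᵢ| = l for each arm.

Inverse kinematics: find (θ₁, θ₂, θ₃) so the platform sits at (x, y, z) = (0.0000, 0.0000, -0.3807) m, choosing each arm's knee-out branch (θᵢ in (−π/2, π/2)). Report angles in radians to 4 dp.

θ₁ = 0.0003, θ₂ = 0.0003, θ₃ = 0.0003

arm 1 (φ=0.0°): x'=0.0000, y'=0.0000
  A=0.0900, B=-0.3807, C=(l²−L²−A²−y'²−z²)/(2L)=0.0899
  √(A²+B²)=0.3912;  θ1 = -1.3387+1.3389 ≈ 0.0003
rotate P by −φ2: (0.0000, 0.0000, -0.3807)
  e−x'=0.0900;  (l²−L²−(e−x')²−y'²−z²)/2L = 0.0899
  θ2 = atan2(B,A) + arccos(C/0.3912) = 0.0003
φ3=240.0° → target in arm frame (0.0000, 0.0000)
  A cos θ + B sin θ = C:  0.0900·cos θ + -0.3807·sin θ = 0.0899
  √(A²+B²)=0.3912;  θ3 = -1.3387+1.3389 ≈ 0.0003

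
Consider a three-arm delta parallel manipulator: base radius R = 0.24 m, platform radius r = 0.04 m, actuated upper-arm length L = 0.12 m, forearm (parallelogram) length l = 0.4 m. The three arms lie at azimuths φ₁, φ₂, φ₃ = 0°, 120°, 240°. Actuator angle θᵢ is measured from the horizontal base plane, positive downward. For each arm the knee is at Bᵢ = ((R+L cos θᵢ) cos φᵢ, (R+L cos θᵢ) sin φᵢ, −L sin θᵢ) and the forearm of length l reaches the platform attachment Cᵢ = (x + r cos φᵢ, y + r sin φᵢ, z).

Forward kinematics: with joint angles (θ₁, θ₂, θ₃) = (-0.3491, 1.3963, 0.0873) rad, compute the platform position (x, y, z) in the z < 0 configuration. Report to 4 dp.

(0.0944, -0.1151, -0.2737)

arm 1 at φ=0.0°: (R−r)+L cos θ1 = 0.3128;  centre 1 = (0.3128, 0.0000, 0.0410)
centre 2 = (0.2208·cos120.0°, 0.2208·sin120.0°, -0.1182) = (-0.1104, 0.1912, -0.1182)
centre 3 = (0.3195·cos240.0°, 0.3195·sin240.0°, -0.0105) = (-0.1598, -0.2767, -0.0105)
eliminate P² terms by subtracting sphere 1 from 2 and 3
linear system: -0.8464x+0.3825y = -0.0368−-0.3184z; -0.9451x+-0.5535y = 0.0027−-0.1030z
Cramer: x(z) = 0.0233-0.2599z;  y(z) = -0.0446+0.2576z
sphere 1 gives Az²+Bz+C=0 with A=1.1339, B=0.0454, C=-0.0725;  B²−4AC=0.3310;  roots -0.2737, 0.2337;  negative root z = -0.2737
x = 0.0944, y = -0.1151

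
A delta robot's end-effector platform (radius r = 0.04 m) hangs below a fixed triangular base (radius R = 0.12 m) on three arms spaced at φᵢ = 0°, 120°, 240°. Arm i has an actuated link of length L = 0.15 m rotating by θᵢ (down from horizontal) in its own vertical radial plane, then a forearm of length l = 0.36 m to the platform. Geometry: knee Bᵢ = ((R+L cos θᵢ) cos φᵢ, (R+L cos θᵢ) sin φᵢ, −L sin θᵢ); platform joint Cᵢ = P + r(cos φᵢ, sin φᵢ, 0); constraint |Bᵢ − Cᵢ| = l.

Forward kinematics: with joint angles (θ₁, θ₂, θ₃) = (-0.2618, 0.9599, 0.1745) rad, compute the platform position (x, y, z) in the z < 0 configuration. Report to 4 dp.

φ1=0.0°: virtual centre (0.2249, 0.0000, 0.0388), radius l
arm 2 at φ=120.0°: e+L cos θ2 = 0.1660;  centre 2 = (-0.0830, 0.1438, -0.1229)
φ3=240.0°: virtual centre (-0.1139, -0.1972, -0.0260), radius l
eliminate P² terms by subtracting sphere 1 from 2 and 3
linear system: -0.6158x+0.2876y = -0.0094−-0.3234z; -0.6775x+-0.3944y = 0.0005−-0.1297z
det = 0.4377;  x = 0.0082+-0.3766z,  y = -0.0152+0.3180z
quadratic in z: (1.2430)z²+(0.0759)z+(-0.0809)=0, √Δ=0.6387 → z ∈ {-0.2875, 0.2264}; z = -0.2875 (taking z<0)
x = 0.1165, y = -0.1066

(0.1165, -0.1066, -0.2875)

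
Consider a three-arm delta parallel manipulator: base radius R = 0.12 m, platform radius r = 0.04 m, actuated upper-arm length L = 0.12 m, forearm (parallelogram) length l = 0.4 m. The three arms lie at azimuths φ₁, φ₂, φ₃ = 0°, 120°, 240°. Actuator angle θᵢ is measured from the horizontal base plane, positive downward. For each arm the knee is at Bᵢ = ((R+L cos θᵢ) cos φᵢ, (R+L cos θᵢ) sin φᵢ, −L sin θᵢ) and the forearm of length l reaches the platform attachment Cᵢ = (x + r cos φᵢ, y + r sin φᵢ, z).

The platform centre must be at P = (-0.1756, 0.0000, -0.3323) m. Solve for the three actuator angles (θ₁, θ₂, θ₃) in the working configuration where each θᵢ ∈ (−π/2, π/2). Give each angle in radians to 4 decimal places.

θ₁ = 0.9600, θ₂ = -0.1743, θ₃ = -0.1743

rotate P by −φ1: (-0.1756, 0.0000, -0.3323)
  e−x'=0.2556;  (l²−L²−(e−x')²−y'²−z²)/2L = -0.1256
  γ=atan2(-0.3323,0.2556)=-0.9151;  ψ=arccos(-0.2997)=1.8752;  θ1=γ+ψ≈0.9600
rotate P by −φ2: (0.0878, 0.1521, -0.3323)
  A=-0.0078, B=-0.3323, C=(l²−L²−A²−y'²−z²)/(2L)=0.0500
  θ2 = atan2(B,A) + arccos(C/0.3324) = -0.1743
rotate P by −φ3: (0.0878, -0.1521, -0.3323)
  A cos θ + B sin θ = C:  -0.0078·cos θ + -0.3323·sin θ = 0.0500
  γ=atan2(-0.3323,-0.0078)=-1.5943;  ψ=arccos(0.1503)=1.4199;  θ3=γ+ψ≈-0.1743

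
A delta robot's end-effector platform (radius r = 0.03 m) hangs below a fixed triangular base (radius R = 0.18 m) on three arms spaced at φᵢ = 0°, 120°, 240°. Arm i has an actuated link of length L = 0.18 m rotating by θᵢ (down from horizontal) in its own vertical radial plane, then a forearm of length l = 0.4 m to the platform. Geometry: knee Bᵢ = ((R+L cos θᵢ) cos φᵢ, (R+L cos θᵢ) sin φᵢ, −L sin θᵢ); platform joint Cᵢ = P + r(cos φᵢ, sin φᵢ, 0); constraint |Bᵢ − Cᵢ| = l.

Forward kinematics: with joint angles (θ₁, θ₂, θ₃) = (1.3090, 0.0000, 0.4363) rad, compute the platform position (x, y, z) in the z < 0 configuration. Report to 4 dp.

arm 1 at φ=0.0°: ρ1 = 0.1966;  O1 = (0.1966, 0.0000, -0.1739)
arm 2 at φ=120.0°: ρ2 = 0.3300;  O2 = (-0.1650, 0.2858, 0.0000)
O3 = (0.3131·cos240.0°, 0.3131·sin240.0°, -0.0761) = (-0.1566, -0.2712, -0.0761)
eliminate P² terms by subtracting sphere 1 from 2 and 3
plane₁₂: -0.7232x+0.5716y+0.3477z = 0.0400
Cramer: x(z) = -0.0524+0.3774z;  y(z) = 0.0037-0.1309z
into |P−O₁|² = l²: 1.1596z² + 0.1588z + -0.0678 = 0;  Δ = 0.3396;  z = -0.3197 or 0.1828 → z<0 root = -0.3197
x = -0.1731, y = 0.0456

(-0.1731, 0.0456, -0.3197)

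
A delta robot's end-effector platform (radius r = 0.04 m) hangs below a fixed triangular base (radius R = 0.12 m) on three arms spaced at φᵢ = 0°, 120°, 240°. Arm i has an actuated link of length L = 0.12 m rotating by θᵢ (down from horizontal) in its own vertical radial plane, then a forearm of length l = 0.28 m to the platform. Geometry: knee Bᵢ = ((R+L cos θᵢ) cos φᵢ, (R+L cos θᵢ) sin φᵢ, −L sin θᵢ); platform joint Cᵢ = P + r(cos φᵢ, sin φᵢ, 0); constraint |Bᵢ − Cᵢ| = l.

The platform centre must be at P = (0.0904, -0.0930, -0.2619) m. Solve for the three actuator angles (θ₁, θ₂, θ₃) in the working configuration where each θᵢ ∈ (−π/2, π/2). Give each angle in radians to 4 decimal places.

rotate P by −φ1: (0.0904, -0.0930, -0.2619)
  e−x'=-0.0104;  (l²−L²−(e−x')²−y'²−z²)/2L = -0.0556
  θ1 = atan2(B,A) + arccos(C/0.2621) = 0.1741
rotate P by −φ2: (-0.1257, -0.0318, -0.2619)
  A=0.2057, B=-0.2619, C=(l²−L²−A²−y'²−z²)/(2L)=-0.1997
  √(A²+B²)=0.3330;  θ2 = -0.9049+2.2139 ≈ 1.3089
rotate P by −φ3: (0.0353, 0.1248, -0.2619)
  e−x'=0.0447;  (l²−L²−(e−x')²−y'²−z²)/2L = -0.0923
  √(A²+B²)=0.2657;  θ3 = -1.4019+1.9257 ≈ 0.5238

θ₁ = 0.1741, θ₂ = 1.3089, θ₃ = 0.5238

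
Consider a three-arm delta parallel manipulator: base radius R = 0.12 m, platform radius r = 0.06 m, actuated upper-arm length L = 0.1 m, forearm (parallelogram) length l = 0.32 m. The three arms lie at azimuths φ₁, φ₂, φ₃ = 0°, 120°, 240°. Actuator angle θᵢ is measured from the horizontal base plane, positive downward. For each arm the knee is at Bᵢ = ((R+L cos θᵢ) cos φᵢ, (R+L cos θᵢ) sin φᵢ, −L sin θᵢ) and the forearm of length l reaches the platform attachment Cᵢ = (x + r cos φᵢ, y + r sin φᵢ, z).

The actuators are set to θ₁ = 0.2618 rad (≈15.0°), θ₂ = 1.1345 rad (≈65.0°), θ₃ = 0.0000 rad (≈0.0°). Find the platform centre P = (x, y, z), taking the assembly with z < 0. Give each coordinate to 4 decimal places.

(0.0481, -0.1384, -0.2932)

arm 1 at φ=0.0°: ρ1 = 0.1566;  S1 = (0.1566, 0.0000, -0.0259)
φ2=120.0°: virtual centre (-0.0511, 0.0886, -0.0906), radius l
S3 = (0.1600·cos240.0°, 0.1600·sin240.0°, 0.0000) = (-0.0800, -0.1386, 0.0000)
subtract pairs → two planes through P
[-0.4154 0.1771 -0.1295]·P = -0.0065;  [-0.4732 -0.2771 0.0518]·P = 0.0004
Cramer: x(z) = 0.0087-0.1343z;  y(z) = -0.0164+0.4161z
quadratic in z: (1.1912)z²+(0.0779)z+(-0.0796)=0, √Δ=0.6207 → z ∈ {-0.2932, 0.2279}; z = -0.2932 (taking z<0)
x = 0.0481, y = -0.1384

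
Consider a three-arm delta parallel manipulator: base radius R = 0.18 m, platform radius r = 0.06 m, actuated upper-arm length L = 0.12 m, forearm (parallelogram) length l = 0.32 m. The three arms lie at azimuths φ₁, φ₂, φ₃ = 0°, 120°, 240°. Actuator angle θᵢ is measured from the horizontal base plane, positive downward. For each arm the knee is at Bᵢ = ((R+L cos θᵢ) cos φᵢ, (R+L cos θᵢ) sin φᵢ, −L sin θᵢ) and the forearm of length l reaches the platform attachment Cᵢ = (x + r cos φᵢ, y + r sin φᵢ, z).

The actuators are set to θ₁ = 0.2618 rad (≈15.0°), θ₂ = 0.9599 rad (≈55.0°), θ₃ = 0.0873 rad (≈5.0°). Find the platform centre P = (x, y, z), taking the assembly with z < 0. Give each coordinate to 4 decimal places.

(0.0306, -0.0807, -0.2629)

arm 1 at φ=0.0°: (R−r)+L cos θ1 = 0.2359;  centre 1 = (0.2359, 0.0000, -0.0311)
φ2=120.0°: virtual centre (-0.0944, 0.1635, -0.0983), radius l
φ3=240.0°: virtual centre (-0.1198, -0.2075, -0.0105), radius l
subtract pairs → two planes through P
[-0.6607 0.3271 -0.1345]·P = -0.0113;  [-0.7114 -0.4149 0.0412]·P = 0.0009
det = 0.5068;  x = 0.0087+-0.0835z,  y = -0.0170+0.2425z
sphere 1 gives Az²+Bz+C=0 with A=1.0658, B=0.0918, C=-0.0495;  B²−4AC=0.2195;  roots -0.2629, 0.1767;  negative root z = -0.2629
x = 0.0306, y = -0.0807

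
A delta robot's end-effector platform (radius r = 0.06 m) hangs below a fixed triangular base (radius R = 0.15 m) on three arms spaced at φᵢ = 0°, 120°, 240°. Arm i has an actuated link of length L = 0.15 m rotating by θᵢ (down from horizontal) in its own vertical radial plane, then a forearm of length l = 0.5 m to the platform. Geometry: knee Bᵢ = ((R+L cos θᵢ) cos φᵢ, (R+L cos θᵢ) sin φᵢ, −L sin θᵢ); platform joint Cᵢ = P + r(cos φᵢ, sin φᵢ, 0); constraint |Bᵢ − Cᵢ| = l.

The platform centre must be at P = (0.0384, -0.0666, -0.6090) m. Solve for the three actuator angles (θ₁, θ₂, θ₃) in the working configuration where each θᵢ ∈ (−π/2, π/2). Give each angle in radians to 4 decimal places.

θ₁ = 1.0472, θ₂ = 1.3962, θ₃ = 1.0469

arm 1 (φ=0.0°): x'=0.0384, y'=-0.0666
  A=0.0516, B=-0.6090, C=(l²−L²−A²−y'²−z²)/(2L)=-0.5016
  θ1 = atan2(B,A) + arccos(C/0.6112) = 1.0472
φ2=120.0° → target in arm frame (-0.0769, 0.0000)
  A cos θ + B sin θ = C:  0.1669·cos θ + -0.6090·sin θ = -0.5708
  √(A²+B²)=0.6314;  θ2 = -1.3033+2.6996 ≈ 1.3962
φ3=240.0° → target in arm frame (0.0385, 0.0666)
  e−x'=0.0515;  (l²−L²−(e−x')²−y'²−z²)/2L = -0.5016
  θ3 = atan2(B,A) + arccos(C/0.6112) = 1.0469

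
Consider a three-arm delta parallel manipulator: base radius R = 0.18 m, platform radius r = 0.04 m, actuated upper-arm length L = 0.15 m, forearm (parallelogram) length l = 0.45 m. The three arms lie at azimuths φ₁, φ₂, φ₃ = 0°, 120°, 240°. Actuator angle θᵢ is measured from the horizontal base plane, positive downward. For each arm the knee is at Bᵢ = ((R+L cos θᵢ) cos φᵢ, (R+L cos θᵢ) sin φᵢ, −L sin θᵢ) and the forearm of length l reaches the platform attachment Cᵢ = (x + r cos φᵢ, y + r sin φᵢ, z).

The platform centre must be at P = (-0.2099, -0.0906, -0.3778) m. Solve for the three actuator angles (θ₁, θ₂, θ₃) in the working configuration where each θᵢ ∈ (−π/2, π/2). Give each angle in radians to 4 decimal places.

θ₁ = 1.3961, θ₂ = 0.5236, θ₃ = -0.2618

rotate P by −φ1: (-0.2099, -0.0906, -0.3778)
  A=0.3499, B=-0.3778, C=(l²−L²−A²−y'²−z²)/(2L)=-0.3112
  γ=atan2(-0.3778,0.3499)=-0.8237;  ψ=arccos(-0.6044)=2.2198;  θ1=γ+ψ≈1.3961
rotate P by −φ2: (0.0265, 0.2271, -0.3778)
  e−x'=0.1135;  (l²−L²−(e−x')²−y'²−z²)/2L = -0.0906
  √(A²+B²)=0.3945;  θ2 = -1.2789+1.8026 ≈ 0.5236
φ3=240.0° → target in arm frame (0.1834, -0.1365)
  e−x'=-0.0434;  (l²−L²−(e−x')²−y'²−z²)/2L = 0.0559
  θ3 = atan2(B,A) + arccos(C/0.3803) = -0.2618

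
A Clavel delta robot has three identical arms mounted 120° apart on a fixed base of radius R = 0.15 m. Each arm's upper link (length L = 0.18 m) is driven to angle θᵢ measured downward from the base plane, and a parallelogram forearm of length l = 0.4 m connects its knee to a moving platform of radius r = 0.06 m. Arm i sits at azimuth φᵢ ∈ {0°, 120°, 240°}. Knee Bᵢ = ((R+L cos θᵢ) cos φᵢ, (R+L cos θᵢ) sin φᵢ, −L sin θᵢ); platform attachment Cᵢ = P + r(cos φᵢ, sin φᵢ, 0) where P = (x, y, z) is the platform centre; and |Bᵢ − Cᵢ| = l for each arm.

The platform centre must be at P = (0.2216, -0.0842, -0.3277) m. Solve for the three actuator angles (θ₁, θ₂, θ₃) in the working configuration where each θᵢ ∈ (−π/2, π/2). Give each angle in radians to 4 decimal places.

φ1=0.0° → target in arm frame (0.2216, -0.0842)
  A=-0.1316, B=-0.3277, C=(l²−L²−A²−y'²−z²)/(2L)=-0.0117
  γ=atan2(-0.3277,-0.1316)=-1.9527;  ψ=arccos(-0.0330)=1.6038;  θ1=γ+ψ≈-0.3489
arm 2 (φ=120.0°): x'=-0.1837, y'=-0.1498
  A=0.2737, B=-0.3277, C=(l²−L²−A²−y'²−z²)/(2L)=-0.2143
  γ=atan2(-0.3277,0.2737)=-0.8749;  ψ=arccos(-0.5019)=2.0966;  θ2=γ+ψ≈1.2217
φ3=240.0° → target in arm frame (-0.0379, 0.2340)
  A=0.1279, B=-0.3277, C=(l²−L²−A²−y'²−z²)/(2L)=-0.1414
  γ=atan2(-0.3277,0.1279)=-1.1987;  ψ=arccos(-0.4020)=1.9844;  θ3=γ+ψ≈0.7857

θ₁ = -0.3489, θ₂ = 1.2217, θ₃ = 0.7857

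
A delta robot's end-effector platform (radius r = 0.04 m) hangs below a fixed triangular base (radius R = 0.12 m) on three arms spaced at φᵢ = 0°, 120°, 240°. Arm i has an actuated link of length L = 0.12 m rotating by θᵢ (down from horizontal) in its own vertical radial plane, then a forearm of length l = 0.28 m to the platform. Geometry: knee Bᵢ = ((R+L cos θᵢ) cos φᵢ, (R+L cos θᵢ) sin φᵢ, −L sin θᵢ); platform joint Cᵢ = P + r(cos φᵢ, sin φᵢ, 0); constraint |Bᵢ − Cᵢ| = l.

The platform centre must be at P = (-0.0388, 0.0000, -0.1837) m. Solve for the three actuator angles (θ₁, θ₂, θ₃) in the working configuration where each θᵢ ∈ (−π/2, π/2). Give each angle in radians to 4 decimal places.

θ₁ = 0.2616, θ₂ = -0.2616, θ₃ = -0.2616

rotate P by −φ1: (-0.0388, 0.0000, -0.1837)
  A=0.1188, B=-0.1837, C=(l²−L²−A²−y'²−z²)/(2L)=0.0673
  θ1 = atan2(B,A) + arccos(C/0.2188) = 0.2616
φ2=120.0° → target in arm frame (0.0194, 0.0336)
  A cos θ + B sin θ = C:  0.0606·cos θ + -0.1837·sin θ = 0.1061
  θ2 = atan2(B,A) + arccos(C/0.1934) = -0.2616
φ3=240.0° → target in arm frame (0.0194, -0.0336)
  e−x'=0.0606;  (l²−L²−(e−x')²−y'²−z²)/2L = 0.1061
  √(A²+B²)=0.1934;  θ3 = -1.2522+0.9905 ≈ -0.2616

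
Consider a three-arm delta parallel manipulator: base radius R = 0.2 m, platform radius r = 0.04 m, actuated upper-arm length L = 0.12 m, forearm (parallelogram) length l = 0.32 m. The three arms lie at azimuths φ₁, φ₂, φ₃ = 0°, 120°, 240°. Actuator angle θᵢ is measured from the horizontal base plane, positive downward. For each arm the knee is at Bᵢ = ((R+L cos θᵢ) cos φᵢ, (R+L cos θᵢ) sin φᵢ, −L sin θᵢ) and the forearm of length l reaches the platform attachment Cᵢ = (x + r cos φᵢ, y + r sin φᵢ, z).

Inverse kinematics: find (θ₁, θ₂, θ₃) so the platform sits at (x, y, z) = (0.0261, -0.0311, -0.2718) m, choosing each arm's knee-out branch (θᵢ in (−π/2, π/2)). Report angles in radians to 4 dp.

θ₁ = 0.5234, θ₂ = 0.9601, θ₃ = 0.6107

rotate P by −φ1: (0.0261, -0.0311, -0.2718)
  A cos θ + B sin θ = C:  0.1339·cos θ + -0.2718·sin θ = -0.0199
  θ1 = atan2(B,A) + arccos(C/0.3030) = 0.5234
arm 2 (φ=120.0°): x'=-0.0400, y'=-0.0071
  A cos θ + B sin θ = C:  0.2000·cos θ + -0.2718·sin θ = -0.1080
  θ2 = atan2(B,A) + arccos(C/0.3374) = 0.9601
rotate P by −φ3: (0.0139, 0.0382, -0.2718)
  e−x'=0.1461;  (l²−L²−(e−x')²−y'²−z²)/2L = -0.0362
  γ=atan2(-0.2718,0.1461)=-1.0775;  ψ=arccos(-0.1172)=1.6883;  θ3=γ+ψ≈0.6107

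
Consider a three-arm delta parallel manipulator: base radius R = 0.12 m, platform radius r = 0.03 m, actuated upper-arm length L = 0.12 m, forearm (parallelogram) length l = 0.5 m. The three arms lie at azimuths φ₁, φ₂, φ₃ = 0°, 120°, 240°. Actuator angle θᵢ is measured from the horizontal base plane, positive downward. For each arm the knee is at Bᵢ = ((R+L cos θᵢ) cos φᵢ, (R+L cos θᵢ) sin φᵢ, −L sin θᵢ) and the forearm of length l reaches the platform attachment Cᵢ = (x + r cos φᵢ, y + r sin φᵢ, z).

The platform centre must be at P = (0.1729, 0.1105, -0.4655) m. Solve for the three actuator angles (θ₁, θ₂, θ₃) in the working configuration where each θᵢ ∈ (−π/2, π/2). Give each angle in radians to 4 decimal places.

rotate P by −φ1: (0.1729, 0.1105, -0.4655)
  A=-0.0829, B=-0.4655, C=(l²−L²−A²−y'²−z²)/(2L)=-0.0007
  √(A²+B²)=0.4728;  θ1 = -1.7470+1.5723 ≈ -0.1747
φ2=120.0° → target in arm frame (0.0092, -0.2050)
  e−x'=0.0808;  (l²−L²−(e−x')²−y'²−z²)/2L = -0.1235
  √(A²+B²)=0.4725;  θ2 = -1.3990+1.8352 ≈ 0.4362
rotate P by −φ3: (-0.1821, 0.0945, -0.4655)
  e−x'=0.2721;  (l²−L²−(e−x')²−y'²−z²)/2L = -0.2670
  γ=atan2(-0.4655,0.2721)=-1.0418;  ψ=arccos(-0.4952)=2.0888;  θ3=γ+ψ≈1.0471

θ₁ = -0.1747, θ₂ = 0.4362, θ₃ = 1.0471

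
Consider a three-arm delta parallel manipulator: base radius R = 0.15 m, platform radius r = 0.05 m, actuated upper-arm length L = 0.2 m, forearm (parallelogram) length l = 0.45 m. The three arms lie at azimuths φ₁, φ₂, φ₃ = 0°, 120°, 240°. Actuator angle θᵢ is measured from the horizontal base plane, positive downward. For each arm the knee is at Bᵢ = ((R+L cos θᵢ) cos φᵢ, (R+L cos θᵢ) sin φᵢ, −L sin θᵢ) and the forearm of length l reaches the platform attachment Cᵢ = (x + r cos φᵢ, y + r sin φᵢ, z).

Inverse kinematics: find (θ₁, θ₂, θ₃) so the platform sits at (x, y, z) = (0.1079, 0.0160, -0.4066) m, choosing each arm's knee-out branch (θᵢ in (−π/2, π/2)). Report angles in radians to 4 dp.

arm 1 (φ=0.0°): x'=0.1079, y'=0.0160
  A cos θ + B sin θ = C:  -0.0079·cos θ + -0.4066·sin θ = -0.0079
  γ=atan2(-0.4066,-0.0079)=-1.5902;  ψ=arccos(-0.0193)=1.5901;  θ1=γ+ψ≈-0.0001
rotate P by −φ2: (-0.0401, -0.1014, -0.4066)
  A=0.1401, B=-0.4066, C=(l²−L²−A²−y'²−z²)/(2L)=-0.0819
  θ2 = atan2(B,A) + arccos(C/0.4301) = 0.5233
rotate P by −φ3: (-0.0678, 0.0854, -0.4066)
  e−x'=0.1678;  (l²−L²−(e−x')²−y'²−z²)/2L = -0.0957
  θ3 = atan2(B,A) + arccos(C/0.4399) = 0.6108

θ₁ = -0.0001, θ₂ = 0.5233, θ₃ = 0.6108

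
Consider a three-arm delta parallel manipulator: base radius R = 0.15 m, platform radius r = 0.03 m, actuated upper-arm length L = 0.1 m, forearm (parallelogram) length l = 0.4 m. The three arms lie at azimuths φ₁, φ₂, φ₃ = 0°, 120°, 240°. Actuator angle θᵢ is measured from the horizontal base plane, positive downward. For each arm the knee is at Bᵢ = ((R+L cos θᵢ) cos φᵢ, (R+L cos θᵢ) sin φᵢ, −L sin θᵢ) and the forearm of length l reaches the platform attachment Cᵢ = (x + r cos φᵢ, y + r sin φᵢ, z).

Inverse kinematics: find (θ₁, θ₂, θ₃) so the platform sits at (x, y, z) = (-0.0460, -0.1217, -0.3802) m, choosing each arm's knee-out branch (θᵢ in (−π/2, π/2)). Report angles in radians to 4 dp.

θ₁ = 0.8728, θ₂ = 1.0478, θ₃ = -0.0870

arm 1 (φ=0.0°): x'=-0.0460, y'=-0.1217
  A cos θ + B sin θ = C:  0.1660·cos θ + -0.3802·sin θ = -0.1846
  θ1 = atan2(B,A) + arccos(C/0.4149) = 0.8728
arm 2 (φ=120.0°): x'=-0.0824, y'=0.1007
  A=0.2024, B=-0.3802, C=(l²−L²−A²−y'²−z²)/(2L)=-0.2283
  γ=atan2(-0.3802,0.2024)=-1.0816;  ψ=arccos(-0.5300)=2.1294;  θ2=γ+ψ≈1.0478
φ3=240.0° → target in arm frame (0.1284, 0.0210)
  e−x'=-0.0084;  (l²−L²−(e−x')²−y'²−z²)/2L = 0.0247
  γ=atan2(-0.3802,-0.0084)=-1.5929;  ψ=arccos(0.0649)=1.5059;  θ3=γ+ψ≈-0.0870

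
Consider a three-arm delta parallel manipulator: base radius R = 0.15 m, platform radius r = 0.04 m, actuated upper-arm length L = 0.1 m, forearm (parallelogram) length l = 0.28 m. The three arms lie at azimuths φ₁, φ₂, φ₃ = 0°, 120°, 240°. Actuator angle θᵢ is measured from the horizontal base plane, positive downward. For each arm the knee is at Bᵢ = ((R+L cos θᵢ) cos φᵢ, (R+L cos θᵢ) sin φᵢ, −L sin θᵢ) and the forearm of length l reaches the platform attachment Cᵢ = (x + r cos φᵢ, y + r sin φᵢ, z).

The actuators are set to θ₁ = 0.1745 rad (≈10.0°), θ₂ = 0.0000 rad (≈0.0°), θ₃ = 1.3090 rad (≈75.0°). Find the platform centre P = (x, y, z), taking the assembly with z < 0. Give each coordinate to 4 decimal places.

(0.0479, 0.1046, -0.2215)

S1 = (0.2085·cos0.0°, 0.2085·sin0.0°, -0.0174) = (0.2085, 0.0000, -0.0174)
arm 2 at φ=120.0°: (R−r)+L cos θ2 = 0.2100;  S2 = (-0.1050, 0.1819, 0.0000)
S3 = (0.1359·cos240.0°, 0.1359·sin240.0°, -0.0966) = (-0.0679, -0.1177, -0.0966)
|S₂|²−|S₁|² = 0.0003;  |S₃|²−|S₁|² = -0.0160
[-0.6270 0.3637 0.0347]·P = 0.0003;  [-0.5528 -0.2354 -0.1585]·P = -0.0160
det = 0.3486;  x = 0.0164+-0.1419z,  y = 0.0293+-0.3400z
into |P−S₁|² = l²: 1.1357z² + 0.0693z + -0.0404 = 0;  Δ = 0.1882;  z = -0.2215 or 0.1605 → z<0 root = -0.2215
x = 0.0479, y = 0.1046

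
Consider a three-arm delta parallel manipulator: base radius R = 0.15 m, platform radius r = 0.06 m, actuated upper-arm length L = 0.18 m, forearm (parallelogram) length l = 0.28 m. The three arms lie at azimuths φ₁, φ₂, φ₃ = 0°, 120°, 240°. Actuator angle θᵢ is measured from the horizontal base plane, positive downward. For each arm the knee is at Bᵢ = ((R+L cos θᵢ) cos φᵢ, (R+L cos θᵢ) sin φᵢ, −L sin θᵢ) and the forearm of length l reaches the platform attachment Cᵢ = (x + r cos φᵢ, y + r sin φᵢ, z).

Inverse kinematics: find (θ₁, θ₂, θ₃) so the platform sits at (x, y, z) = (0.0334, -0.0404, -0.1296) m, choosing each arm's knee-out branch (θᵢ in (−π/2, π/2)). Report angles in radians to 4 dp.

arm 1 (φ=0.0°): x'=0.0334, y'=-0.0404
  A cos θ + B sin θ = C:  0.0566·cos θ + -0.1296·sin θ = 0.0677
  γ=atan2(-0.1296,0.0566)=-1.1590;  ψ=arccos(0.4786)=1.0717;  θ1=γ+ψ≈-0.0873
arm 2 (φ=120.0°): x'=-0.0517, y'=-0.0087
  e−x'=0.1417;  (l²−L²−(e−x')²−y'²−z²)/2L = 0.0251
  θ2 = atan2(B,A) + arccos(C/0.1920) = 0.6986
rotate P by −φ3: (0.0183, 0.0491, -0.1296)
  e−x'=0.0717;  (l²−L²−(e−x')²−y'²−z²)/2L = 0.0601
  θ3 = atan2(B,A) + arccos(C/0.1481) = 0.0874

θ₁ = -0.0873, θ₂ = 0.6986, θ₃ = 0.0874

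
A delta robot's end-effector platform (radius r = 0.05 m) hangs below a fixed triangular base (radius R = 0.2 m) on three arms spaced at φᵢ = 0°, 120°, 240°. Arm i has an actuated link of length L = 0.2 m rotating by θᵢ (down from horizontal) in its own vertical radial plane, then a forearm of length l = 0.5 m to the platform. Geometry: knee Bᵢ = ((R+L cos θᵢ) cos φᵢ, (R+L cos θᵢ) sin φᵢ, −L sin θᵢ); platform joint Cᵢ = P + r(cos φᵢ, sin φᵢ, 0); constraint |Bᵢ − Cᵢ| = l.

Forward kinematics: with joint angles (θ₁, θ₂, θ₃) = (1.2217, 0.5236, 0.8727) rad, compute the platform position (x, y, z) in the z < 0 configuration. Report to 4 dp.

(-0.1215, 0.0637, -0.5491)

φ1=0.0°: virtual centre (0.2184, 0.0000, -0.1879), radius l
arm 2 at φ=120.0°: ρ2 = 0.3232;  S2 = (-0.1616, 0.2799, -0.1000)
φ3=240.0°: virtual centre (-0.1393, -0.2412, -0.1532), radius l
|S₂|²−|S₁|² = 0.0314;  |S₃|²−|S₁|² = 0.0180
plane₁₂: -0.7600x+0.5598y+0.1759z = 0.0314
det = 0.7672;  x = -0.0329+0.1613z,  y = 0.0114+-0.0952z
into |P−S₁|² = l²: 1.0351z² + 0.2926z + -0.1514 = 0;  Δ = 0.7124;  z = -0.5491 or 0.2664 → z<0 root = -0.5491
x = -0.1215, y = 0.0637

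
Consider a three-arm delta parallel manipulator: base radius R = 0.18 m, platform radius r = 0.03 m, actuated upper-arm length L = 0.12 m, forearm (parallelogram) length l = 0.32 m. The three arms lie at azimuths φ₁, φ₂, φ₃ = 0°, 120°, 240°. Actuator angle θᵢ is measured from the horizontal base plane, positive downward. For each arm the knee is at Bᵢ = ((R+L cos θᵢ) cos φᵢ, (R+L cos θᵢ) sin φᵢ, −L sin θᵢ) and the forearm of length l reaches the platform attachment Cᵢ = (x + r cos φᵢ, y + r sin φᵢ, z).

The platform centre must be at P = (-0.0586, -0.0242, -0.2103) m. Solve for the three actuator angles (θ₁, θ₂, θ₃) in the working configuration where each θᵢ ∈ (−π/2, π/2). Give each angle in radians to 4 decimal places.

θ₁ = 0.7859, θ₂ = 0.2621, θ₃ = -0.1744

φ1=0.0° → target in arm frame (-0.0586, -0.0242)
  e−x'=0.2086;  (l²−L²−(e−x')²−y'²−z²)/2L = -0.0014
  γ=atan2(-0.2103,0.2086)=-0.7895;  ψ=arccos(-0.0046)=1.5754;  θ1=γ+ψ≈0.7859
arm 2 (φ=120.0°): x'=0.0083, y'=0.0628
  A cos θ + B sin θ = C:  0.1417·cos θ + -0.2103·sin θ = 0.0823
  √(A²+B²)=0.2536;  θ2 = -0.9780+1.2401 ≈ 0.2621
rotate P by −φ3: (0.0503, -0.0386, -0.2103)
  e−x'=0.0997;  (l²−L²−(e−x')²−y'²−z²)/2L = 0.1347
  θ3 = atan2(B,A) + arccos(C/0.2328) = -0.1744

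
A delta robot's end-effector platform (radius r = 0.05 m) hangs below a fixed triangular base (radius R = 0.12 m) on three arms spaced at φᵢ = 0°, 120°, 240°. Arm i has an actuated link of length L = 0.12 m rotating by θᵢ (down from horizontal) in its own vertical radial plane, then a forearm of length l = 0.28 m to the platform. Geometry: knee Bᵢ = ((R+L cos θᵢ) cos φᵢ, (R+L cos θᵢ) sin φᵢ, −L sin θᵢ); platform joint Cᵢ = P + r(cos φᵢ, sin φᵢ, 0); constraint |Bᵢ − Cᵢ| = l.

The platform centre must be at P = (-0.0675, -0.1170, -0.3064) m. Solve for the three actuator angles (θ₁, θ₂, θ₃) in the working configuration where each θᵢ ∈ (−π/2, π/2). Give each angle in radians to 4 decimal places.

arm 1 (φ=0.0°): x'=-0.0675, y'=-0.1170
  A cos θ + B sin θ = C:  0.1375·cos θ + -0.3064·sin θ = -0.2603
  γ=atan2(-0.3064,0.1375)=-1.1490;  ψ=arccos(-0.7751)=2.4577;  θ1=γ+ψ≈1.3087
arm 2 (φ=120.0°): x'=-0.0676, y'=0.1170
  A=0.1376, B=-0.3064, C=(l²−L²−A²−y'²−z²)/(2L)=-0.2604
  √(A²+B²)=0.3359;  θ2 = -1.1488+2.4578 ≈ 1.3090
rotate P by −φ3: (0.1351, 0.0000, -0.3064)
  A=-0.0651, B=-0.3064, C=(l²−L²−A²−y'²−z²)/(2L)=-0.1421
  √(A²+B²)=0.3132;  θ3 = -1.7801+2.0418 ≈ 0.2618

θ₁ = 1.3087, θ₂ = 1.3090, θ₃ = 0.2618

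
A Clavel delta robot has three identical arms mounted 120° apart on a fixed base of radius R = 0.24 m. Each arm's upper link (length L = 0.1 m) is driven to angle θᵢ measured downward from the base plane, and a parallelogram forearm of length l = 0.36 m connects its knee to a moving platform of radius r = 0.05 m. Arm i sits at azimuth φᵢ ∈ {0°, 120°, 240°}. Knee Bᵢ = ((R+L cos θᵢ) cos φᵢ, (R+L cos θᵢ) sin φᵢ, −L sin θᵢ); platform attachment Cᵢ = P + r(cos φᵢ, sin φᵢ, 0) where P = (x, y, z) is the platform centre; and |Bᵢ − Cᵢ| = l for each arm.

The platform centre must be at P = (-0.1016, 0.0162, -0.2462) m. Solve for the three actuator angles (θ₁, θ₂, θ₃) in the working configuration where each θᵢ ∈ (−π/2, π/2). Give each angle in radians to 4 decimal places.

θ₁ = 1.2215, θ₂ = -0.2621, θ₃ = 0.0866

rotate P by −φ1: (-0.1016, 0.0162, -0.2462)
  A=0.2916, B=-0.2462, C=(l²−L²−A²−y'²−z²)/(2L)=-0.1315
  θ1 = atan2(B,A) + arccos(C/0.3816) = 1.2215
rotate P by −φ2: (0.0648, 0.0799, -0.2462)
  e−x'=0.1252;  (l²−L²−(e−x')²−y'²−z²)/2L = 0.1847
  θ2 = atan2(B,A) + arccos(C/0.2762) = -0.2621
arm 3 (φ=240.0°): x'=0.0368, y'=-0.0961
  A cos θ + B sin θ = C:  0.1532·cos θ + -0.2462·sin θ = 0.1314
  γ=atan2(-0.2462,0.1532)=-1.0141;  ψ=arccos(0.4530)=1.1007;  θ3=γ+ψ≈0.0866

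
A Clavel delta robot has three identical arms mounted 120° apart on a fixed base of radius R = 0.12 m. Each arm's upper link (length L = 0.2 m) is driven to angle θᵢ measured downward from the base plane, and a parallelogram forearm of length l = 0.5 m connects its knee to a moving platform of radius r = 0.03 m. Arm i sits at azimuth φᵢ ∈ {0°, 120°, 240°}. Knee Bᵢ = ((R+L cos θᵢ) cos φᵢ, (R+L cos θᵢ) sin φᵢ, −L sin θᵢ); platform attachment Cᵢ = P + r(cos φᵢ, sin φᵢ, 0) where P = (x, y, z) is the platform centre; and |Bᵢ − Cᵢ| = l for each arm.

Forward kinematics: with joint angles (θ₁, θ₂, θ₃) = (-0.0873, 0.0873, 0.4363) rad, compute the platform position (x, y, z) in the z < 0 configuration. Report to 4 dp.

(0.0712, 0.0638, -0.4280)

arm 1 at φ=0.0°: ρ1 = 0.2892;  S1 = (0.2892, 0.0000, 0.0174)
arm 2 at φ=120.0°: ρ2 = 0.2892;  S2 = (-0.1446, 0.2505, -0.0174)
arm 3 at φ=240.0°: ρ3 = 0.2713;  S3 = (-0.1356, -0.2349, -0.0845)
subtract pairs → two planes through P
linear system: -0.8677x+0.5010y = 0.0000−-0.0698z; -0.8497x+-0.4698y = -0.0032−-0.2039z
det = 0.8334;  x = 0.0019+-0.1619z,  y = 0.0034+-0.1412z
sphere 1 gives Az²+Bz+C=0 with A=1.0461, B=0.0572, C=-0.1671;  B²−4AC=0.7027;  roots -0.4280, 0.3733;  negative root z = -0.4280
x = 0.0712, y = 0.0638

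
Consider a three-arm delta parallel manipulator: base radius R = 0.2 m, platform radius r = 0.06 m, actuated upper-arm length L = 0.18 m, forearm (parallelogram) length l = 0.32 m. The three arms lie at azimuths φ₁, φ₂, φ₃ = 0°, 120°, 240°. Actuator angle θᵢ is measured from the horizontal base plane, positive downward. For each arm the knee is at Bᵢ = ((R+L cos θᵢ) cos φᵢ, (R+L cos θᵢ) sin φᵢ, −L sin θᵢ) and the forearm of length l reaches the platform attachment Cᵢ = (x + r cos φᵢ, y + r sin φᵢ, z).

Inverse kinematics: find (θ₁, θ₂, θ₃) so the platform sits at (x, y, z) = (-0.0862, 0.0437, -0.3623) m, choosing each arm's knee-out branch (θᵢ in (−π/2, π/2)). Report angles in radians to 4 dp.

θ₁ = 1.3966, θ₂ = 0.6980, θ₃ = 1.0475

arm 1 (φ=0.0°): x'=-0.0862, y'=0.0437
  A cos θ + B sin θ = C:  0.2262·cos θ + -0.3623·sin θ = -0.3176
  √(A²+B²)=0.4271;  θ1 = -1.0127+2.4092 ≈ 1.3966
φ2=120.0° → target in arm frame (0.0809, 0.0528)
  A=0.0591, B=-0.3623, C=(l²−L²−A²−y'²−z²)/(2L)=-0.1876
  √(A²+B²)=0.3671;  θ2 = -1.4092+2.1072 ≈ 0.6980
rotate P by −φ3: (0.0053, -0.0965, -0.3623)
  e−x'=0.1347;  (l²−L²−(e−x')²−y'²−z²)/2L = -0.2465
  γ=atan2(-0.3623,0.1347)=-1.2147;  ψ=arccos(-0.6376)=2.2622;  θ3=γ+ψ≈1.0475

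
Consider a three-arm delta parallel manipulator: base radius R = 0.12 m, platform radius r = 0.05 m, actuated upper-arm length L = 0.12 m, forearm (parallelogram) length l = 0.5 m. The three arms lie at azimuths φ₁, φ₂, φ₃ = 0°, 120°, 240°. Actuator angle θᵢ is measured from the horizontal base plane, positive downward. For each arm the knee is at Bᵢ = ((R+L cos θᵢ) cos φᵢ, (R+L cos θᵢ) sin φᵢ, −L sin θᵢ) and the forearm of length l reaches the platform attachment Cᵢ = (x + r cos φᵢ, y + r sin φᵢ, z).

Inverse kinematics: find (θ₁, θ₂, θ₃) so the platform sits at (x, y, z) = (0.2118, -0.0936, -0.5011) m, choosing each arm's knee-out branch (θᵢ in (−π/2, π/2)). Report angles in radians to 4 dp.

θ₁ = 0.0871, θ₂ = 1.3089, θ₃ = 0.8727

arm 1 (φ=0.0°): x'=0.2118, y'=-0.0936
  e−x'=-0.1418;  (l²−L²−(e−x')²−y'²−z²)/2L = -0.1849
  γ=atan2(-0.5011,-0.1418)=-1.8466;  ψ=arccos(-0.3550)=1.9337;  θ1=γ+ψ≈0.0871
rotate P by −φ2: (-0.1870, -0.1366, -0.5011)
  A cos θ + B sin θ = C:  0.2570·cos θ + -0.5011·sin θ = -0.4175
  √(A²+B²)=0.5631;  θ2 = -1.0970+2.4059 ≈ 1.3089
rotate P by −φ3: (-0.0248, 0.2302, -0.5011)
  e−x'=0.0948;  (l²−L²−(e−x')²−y'²−z²)/2L = -0.3229
  θ3 = atan2(B,A) + arccos(C/0.5100) = 0.8727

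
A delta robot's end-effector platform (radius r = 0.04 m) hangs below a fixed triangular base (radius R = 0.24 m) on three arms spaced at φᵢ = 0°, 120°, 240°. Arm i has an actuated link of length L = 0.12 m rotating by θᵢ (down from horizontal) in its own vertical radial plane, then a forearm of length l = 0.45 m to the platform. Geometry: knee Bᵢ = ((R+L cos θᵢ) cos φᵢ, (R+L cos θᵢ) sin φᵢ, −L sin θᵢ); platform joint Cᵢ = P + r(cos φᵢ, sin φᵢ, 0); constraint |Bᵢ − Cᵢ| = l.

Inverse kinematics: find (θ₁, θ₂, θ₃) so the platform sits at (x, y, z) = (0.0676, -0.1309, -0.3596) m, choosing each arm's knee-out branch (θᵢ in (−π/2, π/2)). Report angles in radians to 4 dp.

rotate P by −φ1: (0.0676, -0.1309, -0.3596)
  e−x'=0.1324;  (l²−L²−(e−x')²−y'²−z²)/2L = 0.1005
  γ=atan2(-0.3596,0.1324)=-1.2180;  ψ=arccos(0.2623)=1.3054;  θ1=γ+ψ≈0.0874
rotate P by −φ2: (-0.1472, 0.0069, -0.3596)
  A=0.3472, B=-0.3596, C=(l²−L²−A²−y'²−z²)/(2L)=-0.2574
  √(A²+B²)=0.4998;  θ2 = -0.8030+2.1118 ≈ 1.3088
rotate P by −φ3: (0.0796, 0.1240, -0.3596)
  e−x'=0.1204;  (l²−L²−(e−x')²−y'²−z²)/2L = 0.1205
  √(A²+B²)=0.3792;  θ3 = -1.2476+1.2476 ≈ 0.0000

θ₁ = 0.0874, θ₂ = 1.3088, θ₃ = 0.0000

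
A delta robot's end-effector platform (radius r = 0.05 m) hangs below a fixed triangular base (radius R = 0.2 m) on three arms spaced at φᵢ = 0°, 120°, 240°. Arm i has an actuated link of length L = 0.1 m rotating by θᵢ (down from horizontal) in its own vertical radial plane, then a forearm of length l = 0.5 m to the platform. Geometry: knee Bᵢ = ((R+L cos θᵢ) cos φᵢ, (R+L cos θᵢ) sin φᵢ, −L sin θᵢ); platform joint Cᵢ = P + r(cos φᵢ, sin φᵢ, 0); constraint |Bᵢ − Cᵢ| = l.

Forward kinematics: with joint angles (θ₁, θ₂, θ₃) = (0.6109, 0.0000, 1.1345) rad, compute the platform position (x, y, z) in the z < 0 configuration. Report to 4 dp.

(-0.0022, 0.1355, -0.4779)

arm 1 at φ=0.0°: ρ1 = 0.2319;  centre 1 = (0.2319, 0.0000, -0.0574)
φ2=120.0°: virtual centre (-0.1250, 0.2165, 0.0000), radius l
centre 3 = (0.1923·cos240.0°, 0.1923·sin240.0°, -0.0906) = (-0.0961, -0.1665, -0.0906)
eliminate P² terms by subtracting sphere 1 from 2 and 3
linear system: -0.7138x+0.4330y = 0.0054−0.1147z; -0.6561x+-0.3330y = -0.0119−-0.0665z
Cramer: x(z) = 0.0064+0.0180z;  y(z) = 0.0231-0.2353z
into |P−centre ₁|² = l²: 1.0557z² + 0.0957z + -0.1953 = 0;  Δ = 0.8340;  z = -0.4779 or 0.3872 → z<0 root = -0.4779
x = -0.0022, y = 0.1355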